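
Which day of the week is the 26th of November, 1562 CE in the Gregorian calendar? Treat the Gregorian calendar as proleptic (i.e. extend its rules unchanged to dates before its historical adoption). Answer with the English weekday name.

Since JDN mod 7 = 0 (0 = Monday), the day is Monday.

Monday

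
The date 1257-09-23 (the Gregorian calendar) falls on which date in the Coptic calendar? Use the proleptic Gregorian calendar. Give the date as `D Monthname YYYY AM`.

19 Thout 974 AM

Both dates share Julian Day Number 2180436; in the Coptic calendar that is 19 Thout 974 AM.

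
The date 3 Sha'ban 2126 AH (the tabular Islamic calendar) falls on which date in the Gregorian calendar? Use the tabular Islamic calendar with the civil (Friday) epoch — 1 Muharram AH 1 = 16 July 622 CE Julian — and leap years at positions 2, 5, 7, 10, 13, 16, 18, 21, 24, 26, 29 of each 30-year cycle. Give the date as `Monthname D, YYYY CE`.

November 3, 2684 CE

Both dates share Julian Day Number 2701678; in the Gregorian calendar that is 3 November 2684 CE.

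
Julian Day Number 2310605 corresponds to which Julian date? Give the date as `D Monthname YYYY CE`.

3 February 1614 CE

The Gregorian equivalent of JDN 2310605 is 13 February 1614.
In the Julian calendar that day is 3 February 1614 CE.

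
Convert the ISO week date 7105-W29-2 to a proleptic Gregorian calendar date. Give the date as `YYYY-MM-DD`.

7105-07-18

ISO week 1 of 7105 is the week containing the first Thursday of 7105.
Week 29, day 2 (Tuesday) lands on 7105-07-18.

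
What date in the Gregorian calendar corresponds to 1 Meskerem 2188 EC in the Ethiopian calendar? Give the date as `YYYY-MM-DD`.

2195-09-13

Julian Day Number of the source date = 2523023.
Converting JDN 2523023 to the Gregorian calendar gives 13 September 2195 CE.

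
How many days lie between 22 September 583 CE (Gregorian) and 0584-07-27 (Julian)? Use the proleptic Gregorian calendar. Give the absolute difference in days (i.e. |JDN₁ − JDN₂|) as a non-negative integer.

311

JDN of the first date = 1934261.
JDN of the second date = 1934572.
|1934572 − 1934261| = 311.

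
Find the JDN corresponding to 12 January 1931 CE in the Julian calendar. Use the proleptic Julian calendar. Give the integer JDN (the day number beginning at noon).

Equivalently 25 January 1931 (Gregorian).
JDN 2451545 is 1 January 2000 CE (Gregorian); the target day is −25178 days from there, so JDN = 2426367.

2426367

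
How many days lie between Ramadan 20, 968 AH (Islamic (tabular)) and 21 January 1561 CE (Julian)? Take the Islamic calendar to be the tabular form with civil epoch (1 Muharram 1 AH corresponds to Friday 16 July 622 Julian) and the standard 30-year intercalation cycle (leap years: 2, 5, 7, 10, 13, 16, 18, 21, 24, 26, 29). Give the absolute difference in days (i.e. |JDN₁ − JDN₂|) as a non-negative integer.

First date → JDN 2291368; second date → JDN 2291234.
The interval is |2291368 − 2291234| = 134 days.

134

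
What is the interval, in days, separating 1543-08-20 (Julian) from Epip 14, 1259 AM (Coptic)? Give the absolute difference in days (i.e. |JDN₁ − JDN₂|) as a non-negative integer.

JDN of the first date = 2284870.
JDN of the second date = 2284827.
|2284827 − 2284870| = 43.

43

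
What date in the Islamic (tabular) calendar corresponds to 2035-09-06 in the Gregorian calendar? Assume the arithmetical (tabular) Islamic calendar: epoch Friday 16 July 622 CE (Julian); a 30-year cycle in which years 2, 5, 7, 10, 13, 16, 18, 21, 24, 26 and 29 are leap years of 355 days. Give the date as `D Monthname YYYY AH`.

Both dates share Julian Day Number 2464577; in the tabular Islamic calendar that is 3 Rajab 1457 AH.

3 Rajab 1457 AH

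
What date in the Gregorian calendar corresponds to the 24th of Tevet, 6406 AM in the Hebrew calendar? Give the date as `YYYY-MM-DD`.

2646-01-04

Julian Day Number of the source date = 2687495.
Converting JDN 2687495 to the Gregorian calendar gives 4 January 2646 CE.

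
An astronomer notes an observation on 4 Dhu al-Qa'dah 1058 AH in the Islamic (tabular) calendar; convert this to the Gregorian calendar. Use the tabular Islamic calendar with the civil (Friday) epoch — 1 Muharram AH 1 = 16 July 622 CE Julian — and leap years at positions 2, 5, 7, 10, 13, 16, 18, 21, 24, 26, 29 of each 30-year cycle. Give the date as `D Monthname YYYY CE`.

20 November 1648 CE

Both dates share Julian Day Number 2323304; in the Gregorian calendar that is 20 November 1648 CE.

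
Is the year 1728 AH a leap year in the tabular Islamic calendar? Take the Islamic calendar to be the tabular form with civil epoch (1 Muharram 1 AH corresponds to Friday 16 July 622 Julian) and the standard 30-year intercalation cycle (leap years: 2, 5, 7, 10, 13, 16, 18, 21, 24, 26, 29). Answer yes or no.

Year 1728 AH is year 18 of its 30-year cycle; leap positions are 2, 5, 7, 10, 13, 16, 18, 21, 24, 26, 29, so it is a leap year (355 days).

yes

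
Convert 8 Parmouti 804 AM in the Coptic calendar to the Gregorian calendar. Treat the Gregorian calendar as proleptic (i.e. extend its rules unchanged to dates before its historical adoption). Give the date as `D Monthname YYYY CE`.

Julian Day Number of the source date = 2118543.
Converting JDN 2118543 to the Gregorian calendar gives 9 April 1088 CE.

9 April 1088 CE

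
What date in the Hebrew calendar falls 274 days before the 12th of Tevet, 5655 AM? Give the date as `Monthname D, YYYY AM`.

The starting date is JDN 2413202; 2413202 − 274 = 2412928.
JDN 2412928 corresponds to Nisan 3, 5654 AM.

Nisan 3, 5654 AM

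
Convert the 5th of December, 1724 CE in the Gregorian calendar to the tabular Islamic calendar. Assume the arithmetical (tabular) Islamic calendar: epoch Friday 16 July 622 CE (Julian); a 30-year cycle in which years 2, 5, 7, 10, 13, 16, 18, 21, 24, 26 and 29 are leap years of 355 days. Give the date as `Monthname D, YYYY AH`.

Rabi' al-Awwal 18, 1137 AH

Julian Day Number of the source date = 2351077.
Converting JDN 2351077 to the tabular Islamic calendar gives 18 Rabi' al-Awwal 1137 AH.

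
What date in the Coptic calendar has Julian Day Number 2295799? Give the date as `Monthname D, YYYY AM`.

The proleptic Gregorian equivalent of JDN 2295799 is 1 August 1573.
In the Coptic calendar that day is Epip 28, 1289 AM.

Epip 28, 1289 AM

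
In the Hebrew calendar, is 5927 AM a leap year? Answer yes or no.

Hebrew year 5927 is year 18 of its 19-year Metonic cycle; leap years are at positions 3, 6, 8, 11, 14, 17, 19, so it is a common year (12 months).

no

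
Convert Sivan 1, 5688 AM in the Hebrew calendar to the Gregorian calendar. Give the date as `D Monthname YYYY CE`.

Both dates share Julian Day Number 2425387; in the Gregorian calendar that is 20 May 1928 CE.

20 May 1928 CE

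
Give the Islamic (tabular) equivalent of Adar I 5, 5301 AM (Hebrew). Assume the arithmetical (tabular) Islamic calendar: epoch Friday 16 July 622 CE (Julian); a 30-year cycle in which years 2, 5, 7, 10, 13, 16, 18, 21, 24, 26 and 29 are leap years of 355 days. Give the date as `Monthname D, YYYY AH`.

Shawwal 5, 947 AH

Both dates share Julian Day Number 2283941; in the tabular Islamic calendar that is 5 Shawwal 947 AH.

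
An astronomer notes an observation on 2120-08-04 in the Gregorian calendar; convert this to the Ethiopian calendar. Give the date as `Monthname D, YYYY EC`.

Julian Day Number of the source date = 2495590.
Converting JDN 2495590 to the Ethiopian calendar gives 27 Hamle 2112 EC.

Hamle 27, 2112 EC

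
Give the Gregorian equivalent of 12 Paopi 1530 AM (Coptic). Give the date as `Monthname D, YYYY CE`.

October 21, 1813 CE

Both dates share Julian Day Number 2383538; in the Gregorian calendar that is 21 October 1813 CE.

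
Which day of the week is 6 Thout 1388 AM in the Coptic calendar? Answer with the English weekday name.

In the Gregorian calendar this is 14 September 1671 (JDN 2331637).
Since JDN mod 7 = 0 (0 = Monday), the day is Monday.

Monday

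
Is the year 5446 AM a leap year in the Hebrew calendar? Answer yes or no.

no

Hebrew year 5446 is year 12 of its 19-year Metonic cycle; leap years are at positions 3, 6, 8, 11, 14, 17, 19, so it is a common year (12 months).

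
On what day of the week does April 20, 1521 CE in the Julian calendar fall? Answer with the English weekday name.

In the proleptic Gregorian calendar this is 30 April 1521 (JDN 2276713).
Since JDN mod 7 = 5 (0 = Monday), the day is Saturday.

Saturday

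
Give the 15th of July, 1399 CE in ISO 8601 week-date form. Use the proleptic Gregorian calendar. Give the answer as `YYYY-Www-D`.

1399-W29-1

The weekday is Monday (ISO weekday 1).
That Monday belongs to ISO week 29 of ISO year 1399.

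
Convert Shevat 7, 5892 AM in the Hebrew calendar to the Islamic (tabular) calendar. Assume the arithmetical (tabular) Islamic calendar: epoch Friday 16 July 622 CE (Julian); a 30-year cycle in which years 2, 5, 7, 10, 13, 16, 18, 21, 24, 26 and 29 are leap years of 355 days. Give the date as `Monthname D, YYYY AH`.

The source date corresponds to 25 January 2132 in the Gregorian calendar (JDN 2499781).
That day falls on 7 Dhu al-Qa'dah 1556 AH in the tabular Islamic calendar.

Dhu al-Qa'dah 7, 1556 AH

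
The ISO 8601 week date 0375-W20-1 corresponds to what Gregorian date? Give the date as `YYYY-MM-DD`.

ISO week 1 of 375 is the week containing the first Thursday of 375.
Week 20, day 1 (Monday) lands on 0375-05-12.

0375-05-12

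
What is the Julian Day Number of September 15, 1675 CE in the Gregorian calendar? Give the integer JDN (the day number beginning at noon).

2333099

JDN 2451545 is 1 January 2000 CE (Gregorian); the target day is −118446 days from there, so JDN = 2333099.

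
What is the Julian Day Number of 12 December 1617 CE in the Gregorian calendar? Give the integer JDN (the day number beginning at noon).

JDN 2451545 is 1 January 2000 CE (Gregorian); the target day is −139542 days from there, so JDN = 2312003.

2312003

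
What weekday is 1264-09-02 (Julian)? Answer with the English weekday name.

In the proleptic Gregorian calendar this is 9 September 1264 (JDN 2182979).
JDN 2182979 mod 7 = 1, and JDN 0 was a Monday, so this is a Tuesday.

Tuesday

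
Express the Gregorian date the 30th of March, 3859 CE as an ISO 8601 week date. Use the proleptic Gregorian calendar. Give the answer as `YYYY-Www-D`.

3859-W13-3

The weekday is Wednesday (ISO weekday 3).
That Wednesday belongs to ISO week 13 of ISO year 3859.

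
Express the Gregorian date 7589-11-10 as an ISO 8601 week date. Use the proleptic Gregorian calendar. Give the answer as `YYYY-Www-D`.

7589-W45-5

The weekday is Friday (ISO weekday 5).
That Friday belongs to ISO week 45 of ISO year 7589.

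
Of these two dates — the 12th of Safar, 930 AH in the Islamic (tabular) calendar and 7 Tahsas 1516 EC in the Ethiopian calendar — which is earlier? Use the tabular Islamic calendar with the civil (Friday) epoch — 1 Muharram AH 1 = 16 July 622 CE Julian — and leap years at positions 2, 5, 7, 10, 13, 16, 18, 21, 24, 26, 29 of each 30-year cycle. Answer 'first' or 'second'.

second

Converting both to JDN: 2277688 vs 2277671; the smaller is the second.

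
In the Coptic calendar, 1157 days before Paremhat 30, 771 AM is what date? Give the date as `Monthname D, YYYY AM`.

Tobi 28, 768 AM

The starting date is JDN 2106481; 2106481 − 1157 = 2105324.
JDN 2105324 corresponds to Tobi 28, 768 AM.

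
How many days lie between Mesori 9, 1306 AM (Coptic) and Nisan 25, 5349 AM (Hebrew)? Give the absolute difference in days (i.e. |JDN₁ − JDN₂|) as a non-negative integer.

488

First date → JDN 2302019; second date → JDN 2301531.
The interval is |2302019 − 2301531| = 488 days.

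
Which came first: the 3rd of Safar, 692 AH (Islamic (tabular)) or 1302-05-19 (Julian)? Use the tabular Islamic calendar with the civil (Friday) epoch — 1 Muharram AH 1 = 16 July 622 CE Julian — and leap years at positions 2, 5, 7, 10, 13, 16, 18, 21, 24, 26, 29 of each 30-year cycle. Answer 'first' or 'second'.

first

Converting both to JDN: 2193339 vs 2196752; the smaller is the first.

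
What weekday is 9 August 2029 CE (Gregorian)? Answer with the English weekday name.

JDN 2462358 mod 7 = 3, and JDN 0 was a Monday, so this is a Thursday.

Thursday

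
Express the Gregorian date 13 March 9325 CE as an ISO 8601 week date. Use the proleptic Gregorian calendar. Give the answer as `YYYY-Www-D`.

The weekday is Tuesday (ISO weekday 2).
That Tuesday belongs to ISO week 11 of ISO year 9325.

9325-W11-2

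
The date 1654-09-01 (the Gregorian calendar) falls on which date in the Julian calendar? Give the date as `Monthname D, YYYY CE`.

August 22, 1654 CE

For dates in this range the Gregorian date is 10 days ahead of the Julian.
1 September 1654 Gregorian − 10 days → 22 August 1654 Julian.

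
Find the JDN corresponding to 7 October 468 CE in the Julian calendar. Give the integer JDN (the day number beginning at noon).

1892275

Equivalently 8 October 468 (proleptic Gregorian).
JDN 2451545 is 1 January 2000 CE (Gregorian); the target day is −559270 days from there, so JDN = 1892275.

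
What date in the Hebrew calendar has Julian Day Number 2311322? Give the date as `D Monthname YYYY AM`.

JDN 2311322 is 31 January 1616 in the Gregorian calendar.
In the Hebrew calendar that day is 12 Shevat 5376 AM.

12 Shevat 5376 AM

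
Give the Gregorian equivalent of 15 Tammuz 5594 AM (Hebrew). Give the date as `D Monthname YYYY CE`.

Both dates share Julian Day Number 2391117; in the Gregorian calendar that is 22 July 1834 CE.

22 July 1834 CE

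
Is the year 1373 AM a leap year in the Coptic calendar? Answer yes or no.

1373 mod 4 = 1; in the Coptic calendar a year is leap when year mod 4 = 3, so it is a common year.

no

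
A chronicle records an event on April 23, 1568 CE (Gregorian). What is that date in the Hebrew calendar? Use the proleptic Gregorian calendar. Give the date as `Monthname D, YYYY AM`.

Julian Day Number of the source date = 2293873.
Converting JDN 2293873 to the Hebrew calendar gives 15 Nisan 5328 AM.

Nisan 15, 5328 AM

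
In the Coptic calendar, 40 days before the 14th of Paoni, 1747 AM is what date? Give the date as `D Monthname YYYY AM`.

4 Pashons 1747 AM

The starting date is JDN 2463039; 2463039 − 40 = 2462999.
JDN 2462999 corresponds to 4 Pashons 1747 AM.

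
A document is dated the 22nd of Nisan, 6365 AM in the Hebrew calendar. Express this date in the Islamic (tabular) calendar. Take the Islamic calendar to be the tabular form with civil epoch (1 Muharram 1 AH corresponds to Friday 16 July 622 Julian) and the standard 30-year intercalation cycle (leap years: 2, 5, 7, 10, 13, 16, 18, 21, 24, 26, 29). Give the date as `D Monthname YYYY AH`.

21 Sha'ban 2044 AH

Both dates share Julian Day Number 2672638; in the tabular Islamic calendar that is 21 Sha'ban 2044 AH.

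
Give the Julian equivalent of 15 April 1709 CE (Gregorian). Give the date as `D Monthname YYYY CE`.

The Julian–Gregorian offset here is 11 days (Julian trailing).
15 April 1709 Gregorian − 11 days → 4 April 1709 Julian.

4 April 1709 CE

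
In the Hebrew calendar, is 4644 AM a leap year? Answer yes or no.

yes

Hebrew year 4644 is year 8 of its 19-year Metonic cycle; leap years are at positions 3, 6, 8, 11, 14, 17, 19, so it is a leap year (13 months).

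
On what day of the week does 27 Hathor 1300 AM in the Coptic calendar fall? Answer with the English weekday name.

Sunday

In the Gregorian calendar this is 4 December 1583 (JDN 2299576).
2299576 ≡ 6 (mod 7); counting from Monday = 0 gives Sunday.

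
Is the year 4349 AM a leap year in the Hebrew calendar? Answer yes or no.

yes

Hebrew year 4349 is year 17 of its 19-year Metonic cycle; leap years are at positions 3, 6, 8, 11, 14, 17, 19, so it is a leap year (13 months).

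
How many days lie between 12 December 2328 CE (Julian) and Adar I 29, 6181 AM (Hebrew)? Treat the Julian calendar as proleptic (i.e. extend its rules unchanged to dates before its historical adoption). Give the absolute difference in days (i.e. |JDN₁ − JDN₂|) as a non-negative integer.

33668

JDN of the first date = 2571706.
JDN of the second date = 2605374.
|2605374 − 2571706| = 33668.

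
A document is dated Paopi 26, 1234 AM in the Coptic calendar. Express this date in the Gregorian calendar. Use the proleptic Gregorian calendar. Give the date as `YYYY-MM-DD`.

Both dates share Julian Day Number 2275438; in the Gregorian calendar that is 2 November 1517 CE.

1517-11-02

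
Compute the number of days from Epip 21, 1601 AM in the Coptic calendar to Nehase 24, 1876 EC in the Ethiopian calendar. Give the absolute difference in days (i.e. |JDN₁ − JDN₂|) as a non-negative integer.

332

First date → JDN 2409750; second date → JDN 2409418.
The interval is |2409750 − 2409418| = 332 days.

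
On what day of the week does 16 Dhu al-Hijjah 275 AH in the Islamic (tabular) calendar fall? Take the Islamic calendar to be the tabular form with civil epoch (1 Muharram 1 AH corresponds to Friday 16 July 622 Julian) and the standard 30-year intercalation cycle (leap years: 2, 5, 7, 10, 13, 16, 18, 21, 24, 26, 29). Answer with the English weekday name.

In the proleptic Gregorian calendar this is 25 April 889 (JDN 2045876).
Since JDN mod 7 = 0 (0 = Monday), the day is Monday.

Monday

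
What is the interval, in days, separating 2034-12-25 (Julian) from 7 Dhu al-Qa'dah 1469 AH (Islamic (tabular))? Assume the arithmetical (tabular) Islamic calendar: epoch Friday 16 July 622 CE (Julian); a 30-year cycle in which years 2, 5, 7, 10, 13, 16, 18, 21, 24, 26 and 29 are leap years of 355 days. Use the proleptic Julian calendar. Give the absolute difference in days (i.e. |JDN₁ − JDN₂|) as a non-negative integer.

4616

First date → JDN 2464335; second date → JDN 2468951.
The interval is |2464335 − 2468951| = 4616 days.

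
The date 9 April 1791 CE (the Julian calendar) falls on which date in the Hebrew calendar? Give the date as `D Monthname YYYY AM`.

16 Nisan 5551 AM

The source date corresponds to 20 April 1791 in the Gregorian calendar (JDN 2375319).
That day falls on 16 Nisan 5551 AM in the Hebrew calendar.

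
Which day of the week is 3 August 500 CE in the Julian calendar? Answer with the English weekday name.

Thursday

This is JDN 1903898 (5 August 500 Gregorian).
Since JDN mod 7 = 3 (0 = Monday), the day is Thursday.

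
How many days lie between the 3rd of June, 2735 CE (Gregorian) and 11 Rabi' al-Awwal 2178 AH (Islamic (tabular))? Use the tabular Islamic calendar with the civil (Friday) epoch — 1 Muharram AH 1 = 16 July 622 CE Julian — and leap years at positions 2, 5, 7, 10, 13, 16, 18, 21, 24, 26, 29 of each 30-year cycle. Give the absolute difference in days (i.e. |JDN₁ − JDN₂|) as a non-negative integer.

186

First date → JDN 2720151; second date → JDN 2719965.
The interval is |2720151 − 2719965| = 186 days.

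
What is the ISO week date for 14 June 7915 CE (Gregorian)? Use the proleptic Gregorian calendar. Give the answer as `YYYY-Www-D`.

7915-W24-1

The weekday is Monday (ISO weekday 1).
That Monday belongs to ISO week 24 of ISO year 7915.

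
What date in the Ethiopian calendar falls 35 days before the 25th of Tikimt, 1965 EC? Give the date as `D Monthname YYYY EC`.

20 Meskerem 1965 EC

Counting 35 days back from JDN 2441626 reaches JDN 2441591, which is 20 Meskerem 1965 EC.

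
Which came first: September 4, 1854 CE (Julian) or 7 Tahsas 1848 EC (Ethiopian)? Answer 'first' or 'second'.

First date → JDN 2398478; second date → JDN 2398934.
JDN 2398478 < JDN 2398934, so the first date is earlier.

first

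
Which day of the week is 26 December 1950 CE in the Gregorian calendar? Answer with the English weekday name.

Tuesday

Since JDN mod 7 = 1 (0 = Monday), the day is Tuesday.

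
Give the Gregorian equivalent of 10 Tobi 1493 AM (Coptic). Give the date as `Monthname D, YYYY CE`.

Both dates share Julian Day Number 2370112; in the Gregorian calendar that is 16 January 1777 CE.

January 16, 1777 CE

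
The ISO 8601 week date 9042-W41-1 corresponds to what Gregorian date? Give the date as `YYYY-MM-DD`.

ISO week 1 of 9042 is the week containing the first Thursday of 9042.
Week 41, day 1 (Monday) lands on 9042-10-10.

9042-10-10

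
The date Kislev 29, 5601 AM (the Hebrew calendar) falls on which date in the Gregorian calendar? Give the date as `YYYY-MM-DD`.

1840-12-24

Both dates share Julian Day Number 2393464; in the Gregorian calendar that is 24 December 1840 CE.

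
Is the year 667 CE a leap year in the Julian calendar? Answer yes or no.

667 mod 4 = 3, so it is a common year in the Julian calendar.

no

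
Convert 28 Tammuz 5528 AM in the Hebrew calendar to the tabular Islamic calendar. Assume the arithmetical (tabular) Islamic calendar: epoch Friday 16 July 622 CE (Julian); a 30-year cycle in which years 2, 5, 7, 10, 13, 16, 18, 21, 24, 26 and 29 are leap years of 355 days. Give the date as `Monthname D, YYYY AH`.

Safar 27, 1182 AH

Julian Day Number of the source date = 2367003.
Converting JDN 2367003 to the tabular Islamic calendar gives 27 Safar 1182 AH.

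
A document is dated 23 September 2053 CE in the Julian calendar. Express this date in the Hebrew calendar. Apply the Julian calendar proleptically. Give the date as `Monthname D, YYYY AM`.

Tishrei 24, 5814 AM

The source date corresponds to 6 October 2053 in the Gregorian calendar (JDN 2471182).
That day falls on 24 Tishrei 5814 AM in the Hebrew calendar.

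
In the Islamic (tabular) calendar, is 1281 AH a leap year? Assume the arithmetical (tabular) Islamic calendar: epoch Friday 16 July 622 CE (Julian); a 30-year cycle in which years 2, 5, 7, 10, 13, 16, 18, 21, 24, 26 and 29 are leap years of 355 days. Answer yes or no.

Year 1281 AH is year 21 of its 30-year cycle; leap positions are 2, 5, 7, 10, 13, 16, 18, 21, 24, 26, 29, so it is a leap year (355 days).

yes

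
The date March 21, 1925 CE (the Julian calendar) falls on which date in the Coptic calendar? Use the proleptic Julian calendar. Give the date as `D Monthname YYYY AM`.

The source date corresponds to 3 April 1925 in the Gregorian calendar (JDN 2424244).
That day falls on 25 Paremhat 1641 AM in the Coptic calendar.

25 Paremhat 1641 AM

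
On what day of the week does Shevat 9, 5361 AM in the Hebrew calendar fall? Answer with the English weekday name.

Friday

This is JDN 2305825 (12 January 1601 Gregorian).
2305825 ≡ 4 (mod 7); counting from Monday = 0 gives Friday.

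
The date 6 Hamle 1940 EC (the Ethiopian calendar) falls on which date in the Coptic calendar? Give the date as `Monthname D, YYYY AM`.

Epip 6, 1664 AM

Both dates share Julian Day Number 2432746; in the Coptic calendar that is 6 Epip 1664 AM.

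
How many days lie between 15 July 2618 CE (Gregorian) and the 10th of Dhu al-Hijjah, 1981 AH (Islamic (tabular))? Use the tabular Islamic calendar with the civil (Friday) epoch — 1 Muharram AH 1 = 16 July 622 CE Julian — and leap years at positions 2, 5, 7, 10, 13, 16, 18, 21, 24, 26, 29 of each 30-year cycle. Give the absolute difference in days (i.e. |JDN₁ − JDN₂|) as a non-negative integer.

27040

First date → JDN 2677460; second date → JDN 2650420.
The interval is |2677460 − 2650420| = 27040 days.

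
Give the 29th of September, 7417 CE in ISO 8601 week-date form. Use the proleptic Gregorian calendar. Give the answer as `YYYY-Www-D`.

7417-W40-1

The weekday is Monday (ISO weekday 1).
That Monday belongs to ISO week 40 of ISO year 7417.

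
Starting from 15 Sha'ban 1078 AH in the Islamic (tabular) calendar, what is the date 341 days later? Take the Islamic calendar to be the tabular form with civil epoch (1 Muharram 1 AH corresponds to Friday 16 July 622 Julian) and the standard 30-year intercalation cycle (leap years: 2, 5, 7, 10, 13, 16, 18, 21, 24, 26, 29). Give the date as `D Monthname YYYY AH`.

2 Sha'ban 1079 AH

Counting 341 days forward from JDN 2330314 reaches JDN 2330655, which is 2 Sha'ban 1079 AH.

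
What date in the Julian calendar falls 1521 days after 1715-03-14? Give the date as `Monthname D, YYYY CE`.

JDN of 1715-03-14 = 2347534.
2347534 + 1521 = 2349055.
JDN 2349055 in the Julian calendar is May 13, 1719 CE.

May 13, 1719 CE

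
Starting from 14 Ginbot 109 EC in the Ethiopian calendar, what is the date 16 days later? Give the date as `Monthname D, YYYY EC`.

Counting 16 days forward from JDN 1763921 reaches JDN 1763937, which is Ginbot 30, 109 EC.

Ginbot 30, 109 EC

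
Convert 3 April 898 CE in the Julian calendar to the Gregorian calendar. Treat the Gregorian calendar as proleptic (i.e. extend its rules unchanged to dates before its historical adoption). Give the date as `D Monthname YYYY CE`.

7 April 898 CE

For dates in this range the Gregorian date is 4 days ahead of the Julian.
3 April 898 Julian + 4 days → 7 April 898 Gregorian.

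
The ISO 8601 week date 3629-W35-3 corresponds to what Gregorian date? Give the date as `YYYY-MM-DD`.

ISO week 1 of 3629 is the week containing the first Thursday of 3629.
Week 35, day 3 (Wednesday) lands on 3629-08-29.

3629-08-29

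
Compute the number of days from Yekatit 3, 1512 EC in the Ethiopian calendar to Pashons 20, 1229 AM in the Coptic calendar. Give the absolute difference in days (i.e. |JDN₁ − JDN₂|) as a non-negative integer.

JDN of the first date = 2276266.
JDN of the second date = 2273816.
|2273816 − 2276266| = 2450.

2450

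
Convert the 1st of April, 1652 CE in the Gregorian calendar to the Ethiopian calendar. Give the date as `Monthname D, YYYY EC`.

Megabit 26, 1644 EC

Both dates share Julian Day Number 2324532; in the Ethiopian calendar that is 26 Megabit 1644 EC.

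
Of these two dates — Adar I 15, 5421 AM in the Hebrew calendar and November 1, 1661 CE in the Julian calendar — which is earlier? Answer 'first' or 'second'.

first

Converting both to JDN: 2327773 vs 2328043; the smaller is the first.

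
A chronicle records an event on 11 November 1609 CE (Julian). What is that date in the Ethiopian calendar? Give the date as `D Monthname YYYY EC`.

The source date corresponds to 21 November 1609 in the Gregorian calendar (JDN 2309060).
That day falls on 15 Hidar 1602 EC in the Ethiopian calendar.

15 Hidar 1602 EC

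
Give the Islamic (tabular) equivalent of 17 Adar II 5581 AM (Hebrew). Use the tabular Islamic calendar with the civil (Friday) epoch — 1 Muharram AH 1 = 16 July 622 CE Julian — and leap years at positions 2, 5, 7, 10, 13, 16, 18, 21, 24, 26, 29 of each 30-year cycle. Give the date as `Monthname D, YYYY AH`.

Jumada al-Thani 16, 1236 AH

The source date corresponds to 21 March 1821 in the Gregorian calendar (JDN 2386246).
That day falls on 16 Jumada al-Thani 1236 AH in the tabular Islamic calendar.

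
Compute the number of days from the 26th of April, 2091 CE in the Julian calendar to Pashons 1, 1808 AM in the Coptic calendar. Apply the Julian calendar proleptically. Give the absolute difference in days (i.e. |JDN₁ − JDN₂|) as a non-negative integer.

First date → JDN 2484911; second date → JDN 2485277.
The interval is |2484911 − 2485277| = 366 days.

366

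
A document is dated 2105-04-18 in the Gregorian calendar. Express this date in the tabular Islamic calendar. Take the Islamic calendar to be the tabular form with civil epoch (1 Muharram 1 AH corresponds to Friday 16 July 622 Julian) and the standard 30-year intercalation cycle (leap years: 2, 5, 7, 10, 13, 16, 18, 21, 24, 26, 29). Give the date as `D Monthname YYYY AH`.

3 Rabi' al-Thani 1529 AH

Both dates share Julian Day Number 2490003; in the tabular Islamic calendar that is 3 Rabi' al-Thani 1529 AH.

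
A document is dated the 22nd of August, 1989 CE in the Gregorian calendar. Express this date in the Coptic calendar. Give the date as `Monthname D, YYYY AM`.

Mesori 16, 1705 AM

Both dates share Julian Day Number 2447761; in the Coptic calendar that is 16 Mesori 1705 AM.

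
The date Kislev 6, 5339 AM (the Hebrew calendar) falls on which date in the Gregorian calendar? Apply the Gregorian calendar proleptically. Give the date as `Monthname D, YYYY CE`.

Both dates share Julian Day Number 2297731; in the Gregorian calendar that is 15 November 1578 CE.

November 15, 1578 CE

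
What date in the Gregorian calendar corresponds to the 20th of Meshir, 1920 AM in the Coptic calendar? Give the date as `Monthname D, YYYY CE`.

March 1, 2204 CE

Both dates share Julian Day Number 2526114; in the Gregorian calendar that is 1 March 2204 CE.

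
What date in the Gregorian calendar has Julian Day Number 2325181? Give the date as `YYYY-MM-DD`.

JDN 2451545 is 1 Jan 2000; 2325181 is −126364 days from there.

1654-01-10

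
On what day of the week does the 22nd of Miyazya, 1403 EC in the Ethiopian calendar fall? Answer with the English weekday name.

Friday

In the proleptic Gregorian calendar this is 26 April 1411 (JDN 2236532).
Since JDN mod 7 = 4 (0 = Monday), the day is Friday.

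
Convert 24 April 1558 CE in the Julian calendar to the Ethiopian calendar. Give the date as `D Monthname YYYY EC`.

Both dates share Julian Day Number 2290231; in the Ethiopian calendar that is 29 Miyazya 1550 EC.

29 Miyazya 1550 EC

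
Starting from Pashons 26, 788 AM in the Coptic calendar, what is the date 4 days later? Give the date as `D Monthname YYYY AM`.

JDN of Pashons 26, 788 AM = 2112747.
2112747 + 4 = 2112751.
JDN 2112751 in the Coptic calendar is 30 Pashons 788 AM.

30 Pashons 788 AM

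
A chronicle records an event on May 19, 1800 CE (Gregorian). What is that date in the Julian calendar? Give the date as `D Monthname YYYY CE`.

7 May 1800 CE

At this point the Julian calendar is 12 days behind the Gregorian.
19 May 1800 Gregorian − 12 days → 7 May 1800 Julian.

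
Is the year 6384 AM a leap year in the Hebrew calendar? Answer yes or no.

Hebrew year 6384 is year 19 of its 19-year Metonic cycle; leap years are at positions 3, 6, 8, 11, 14, 17, 19, so it is a leap year (13 months).

yes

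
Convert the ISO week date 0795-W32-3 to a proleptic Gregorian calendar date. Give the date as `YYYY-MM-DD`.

ISO week 1 of 795 is the week containing the first Thursday of 795.
Week 32, day 3 (Wednesday) lands on 0795-08-09.

0795-08-09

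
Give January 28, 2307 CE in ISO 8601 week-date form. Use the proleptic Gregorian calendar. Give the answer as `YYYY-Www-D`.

2307-W05-1

The weekday is Monday (ISO weekday 1).
That Monday belongs to ISO week 5 of ISO year 2307.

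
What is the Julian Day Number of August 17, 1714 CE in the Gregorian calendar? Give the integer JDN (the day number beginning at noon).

2347314

JDN 2299161 is 15 October 1582 CE (Gregorian); the target day is +48153 days from there, so JDN = 2347314.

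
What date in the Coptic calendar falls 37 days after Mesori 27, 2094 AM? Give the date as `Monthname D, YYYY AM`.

JDN of Mesori 27, 2094 AM = 2589854.
2589854 + 37 = 2589891.
JDN 2589891 in the Coptic calendar is Thout 29, 2095 AM.

Thout 29, 2095 AM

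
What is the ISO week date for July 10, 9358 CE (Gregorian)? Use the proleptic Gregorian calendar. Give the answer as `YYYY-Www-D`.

The weekday is Monday (ISO weekday 1).
That Monday belongs to ISO week 28 of ISO year 9358.

9358-W28-1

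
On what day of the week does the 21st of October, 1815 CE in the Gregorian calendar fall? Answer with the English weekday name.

JDN 2384268 mod 7 = 5, and JDN 0 was a Monday, so this is a Saturday.

Saturday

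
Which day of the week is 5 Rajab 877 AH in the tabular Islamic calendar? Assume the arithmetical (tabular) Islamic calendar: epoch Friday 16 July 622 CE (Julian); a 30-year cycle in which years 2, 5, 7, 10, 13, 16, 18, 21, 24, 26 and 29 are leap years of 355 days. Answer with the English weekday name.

This is JDN 2259046 (15 December 1472 Gregorian).
2259046 ≡ 6 (mod 7); counting from Monday = 0 gives Sunday.

Sunday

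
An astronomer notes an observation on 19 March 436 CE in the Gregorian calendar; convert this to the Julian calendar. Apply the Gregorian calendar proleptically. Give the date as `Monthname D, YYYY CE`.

March 18, 436 CE

For dates in this range the Gregorian date is 1 day ahead of the Julian.
19 March 436 Gregorian − 1 day → 18 March 436 Julian.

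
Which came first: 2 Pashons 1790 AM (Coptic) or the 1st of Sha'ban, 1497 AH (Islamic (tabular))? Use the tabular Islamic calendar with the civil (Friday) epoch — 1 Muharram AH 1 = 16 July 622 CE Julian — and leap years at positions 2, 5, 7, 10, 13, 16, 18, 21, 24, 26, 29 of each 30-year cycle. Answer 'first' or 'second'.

first

The two dates have Julian Day Numbers 2478703 and 2478780 respectively.
Since 2478703 < 2478780, the first date comes first.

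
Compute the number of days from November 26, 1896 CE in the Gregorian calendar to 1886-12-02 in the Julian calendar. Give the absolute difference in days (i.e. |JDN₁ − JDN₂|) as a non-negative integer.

3635

JDN of the first date = 2413890.
JDN of the second date = 2410255.
|2410255 − 2413890| = 3635.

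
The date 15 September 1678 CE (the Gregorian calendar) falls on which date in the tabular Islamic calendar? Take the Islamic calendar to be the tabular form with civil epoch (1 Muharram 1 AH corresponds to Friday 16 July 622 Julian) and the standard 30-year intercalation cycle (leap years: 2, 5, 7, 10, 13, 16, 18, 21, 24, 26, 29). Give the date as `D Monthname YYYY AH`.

Both dates share Julian Day Number 2334195; in the tabular Islamic calendar that is 28 Rajab 1089 AH.

28 Rajab 1089 AH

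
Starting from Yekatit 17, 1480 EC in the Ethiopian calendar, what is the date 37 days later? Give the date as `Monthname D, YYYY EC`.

Megabit 24, 1480 EC

JDN of Yekatit 17, 1480 EC = 2264592.
2264592 + 37 = 2264629.
JDN 2264629 in the Ethiopian calendar is Megabit 24, 1480 EC.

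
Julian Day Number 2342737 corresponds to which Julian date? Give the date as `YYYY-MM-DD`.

The Gregorian equivalent of JDN 2342737 is 4 February 1702.
In the Julian calendar that day is 1702-01-24.

1702-01-24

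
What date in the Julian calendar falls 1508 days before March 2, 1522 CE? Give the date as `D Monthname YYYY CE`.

14 January 1518 CE

The starting date is JDN 2277029; 2277029 − 1508 = 2275521.
JDN 2275521 corresponds to 14 January 1518 CE.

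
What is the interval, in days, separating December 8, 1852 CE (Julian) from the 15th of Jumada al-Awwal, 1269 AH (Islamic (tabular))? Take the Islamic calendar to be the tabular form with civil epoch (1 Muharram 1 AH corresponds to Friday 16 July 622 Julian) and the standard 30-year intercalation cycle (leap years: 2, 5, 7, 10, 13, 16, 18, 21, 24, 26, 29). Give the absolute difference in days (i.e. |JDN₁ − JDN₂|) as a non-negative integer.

JDN of the first date = 2397843.
JDN of the second date = 2397909.
|2397909 − 2397843| = 66.

66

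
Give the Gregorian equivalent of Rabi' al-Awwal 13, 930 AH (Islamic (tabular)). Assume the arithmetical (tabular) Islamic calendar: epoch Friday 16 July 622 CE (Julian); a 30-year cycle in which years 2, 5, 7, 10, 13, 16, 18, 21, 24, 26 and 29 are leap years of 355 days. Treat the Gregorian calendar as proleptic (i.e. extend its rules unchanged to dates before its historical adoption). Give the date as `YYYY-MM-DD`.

Both dates share Julian Day Number 2277718; in the Gregorian calendar that is 30 January 1524 CE.

1524-01-30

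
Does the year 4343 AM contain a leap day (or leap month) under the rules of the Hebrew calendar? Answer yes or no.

yes

Hebrew year 4343 is year 11 of its 19-year Metonic cycle; leap years are at positions 3, 6, 8, 11, 14, 17, 19, so it is a leap year (13 months).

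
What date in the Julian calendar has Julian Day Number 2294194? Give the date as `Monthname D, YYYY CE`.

The proleptic Gregorian equivalent of JDN 2294194 is 10 March 1569.
In the Julian calendar that day is February 28, 1569 CE.

February 28, 1569 CE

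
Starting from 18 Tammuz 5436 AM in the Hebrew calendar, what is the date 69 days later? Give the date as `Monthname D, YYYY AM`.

Elul 28, 5436 AM

Counting 69 days forward from JDN 2333387 reaches JDN 2333456, which is Elul 28, 5436 AM.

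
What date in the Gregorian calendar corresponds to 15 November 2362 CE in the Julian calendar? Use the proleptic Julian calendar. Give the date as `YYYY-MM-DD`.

2362-12-01

At this point the Julian calendar is 16 days behind the Gregorian.
15 November 2362 Julian + 16 days → 1 December 2362 Gregorian.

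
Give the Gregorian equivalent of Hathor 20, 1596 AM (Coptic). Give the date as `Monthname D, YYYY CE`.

November 29, 1879 CE

Both dates share Julian Day Number 2407683; in the Gregorian calendar that is 29 November 1879 CE.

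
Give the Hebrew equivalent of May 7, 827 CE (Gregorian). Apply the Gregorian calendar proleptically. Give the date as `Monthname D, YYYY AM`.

Iyar 2, 4587 AM

Julian Day Number of the source date = 2023242.
Converting JDN 2023242 to the Hebrew calendar gives 2 Iyar 4587 AM.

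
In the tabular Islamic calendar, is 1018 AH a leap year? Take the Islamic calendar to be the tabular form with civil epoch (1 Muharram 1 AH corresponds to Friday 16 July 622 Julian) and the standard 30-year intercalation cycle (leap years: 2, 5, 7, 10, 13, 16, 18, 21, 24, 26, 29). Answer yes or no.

no

Year 1018 AH is year 28 of its 30-year cycle; leap positions are 2, 5, 7, 10, 13, 16, 18, 21, 24, 26, 29, so it is a common year (354 days).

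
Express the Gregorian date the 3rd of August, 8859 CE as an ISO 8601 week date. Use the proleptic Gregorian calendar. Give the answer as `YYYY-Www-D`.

The weekday is Sunday (ISO weekday 7).
That Sunday belongs to ISO week 31 of ISO year 8859.

8859-W31-7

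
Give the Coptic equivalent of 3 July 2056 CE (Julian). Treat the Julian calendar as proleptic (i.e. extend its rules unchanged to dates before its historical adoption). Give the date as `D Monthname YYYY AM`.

The source date corresponds to 16 July 2056 in the Gregorian calendar (JDN 2472196).
That day falls on 9 Epip 1772 AM in the Coptic calendar.

9 Epip 1772 AM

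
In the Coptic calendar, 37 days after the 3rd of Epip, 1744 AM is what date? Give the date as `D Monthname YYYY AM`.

The starting date is JDN 2461963; 2461963 + 37 = 2462000.
JDN 2462000 corresponds to 10 Mesori 1744 AM.

10 Mesori 1744 AM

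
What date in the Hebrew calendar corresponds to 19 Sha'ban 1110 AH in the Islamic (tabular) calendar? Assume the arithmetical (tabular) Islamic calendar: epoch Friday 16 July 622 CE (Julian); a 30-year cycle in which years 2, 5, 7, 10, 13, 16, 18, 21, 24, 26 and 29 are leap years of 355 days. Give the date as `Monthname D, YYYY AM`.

Adar I 21, 5459 AM

Julian Day Number of the source date = 2341658.
Converting JDN 2341658 to the Hebrew calendar gives 21 Adar I 5459 AM.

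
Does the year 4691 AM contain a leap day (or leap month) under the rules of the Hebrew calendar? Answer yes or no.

Hebrew year 4691 is year 17 of its 19-year Metonic cycle; leap years are at positions 3, 6, 8, 11, 14, 17, 19, so it is a leap year (13 months).

yes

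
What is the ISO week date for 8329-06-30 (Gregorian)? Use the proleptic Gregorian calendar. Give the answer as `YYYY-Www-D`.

The weekday is Sunday (ISO weekday 7).
That Sunday belongs to ISO week 26 of ISO year 8329.

8329-W26-7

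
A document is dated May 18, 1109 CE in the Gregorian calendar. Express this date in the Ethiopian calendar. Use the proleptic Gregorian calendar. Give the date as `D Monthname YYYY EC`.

Both dates share Julian Day Number 2126251; in the Ethiopian calendar that is 16 Ginbot 1101 EC.

16 Ginbot 1101 EC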